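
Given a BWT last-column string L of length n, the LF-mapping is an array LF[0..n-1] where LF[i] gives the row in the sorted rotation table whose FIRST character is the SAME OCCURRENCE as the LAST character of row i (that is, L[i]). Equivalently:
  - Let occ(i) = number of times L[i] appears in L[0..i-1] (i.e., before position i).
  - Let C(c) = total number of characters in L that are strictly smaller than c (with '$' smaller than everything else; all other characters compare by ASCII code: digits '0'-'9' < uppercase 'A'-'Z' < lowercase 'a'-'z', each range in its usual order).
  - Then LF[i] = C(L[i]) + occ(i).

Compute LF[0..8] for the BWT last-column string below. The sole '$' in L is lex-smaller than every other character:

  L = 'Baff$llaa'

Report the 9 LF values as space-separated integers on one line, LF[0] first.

Answer: 1 2 5 6 0 7 8 3 4

Derivation:
Char counts: '$':1, 'B':1, 'a':3, 'f':2, 'l':2
C (first-col start): C('$')=0, C('B')=1, C('a')=2, C('f')=5, C('l')=7
L[0]='B': occ=0, LF[0]=C('B')+0=1+0=1
L[1]='a': occ=0, LF[1]=C('a')+0=2+0=2
L[2]='f': occ=0, LF[2]=C('f')+0=5+0=5
L[3]='f': occ=1, LF[3]=C('f')+1=5+1=6
L[4]='$': occ=0, LF[4]=C('$')+0=0+0=0
L[5]='l': occ=0, LF[5]=C('l')+0=7+0=7
L[6]='l': occ=1, LF[6]=C('l')+1=7+1=8
L[7]='a': occ=1, LF[7]=C('a')+1=2+1=3
L[8]='a': occ=2, LF[8]=C('a')+2=2+2=4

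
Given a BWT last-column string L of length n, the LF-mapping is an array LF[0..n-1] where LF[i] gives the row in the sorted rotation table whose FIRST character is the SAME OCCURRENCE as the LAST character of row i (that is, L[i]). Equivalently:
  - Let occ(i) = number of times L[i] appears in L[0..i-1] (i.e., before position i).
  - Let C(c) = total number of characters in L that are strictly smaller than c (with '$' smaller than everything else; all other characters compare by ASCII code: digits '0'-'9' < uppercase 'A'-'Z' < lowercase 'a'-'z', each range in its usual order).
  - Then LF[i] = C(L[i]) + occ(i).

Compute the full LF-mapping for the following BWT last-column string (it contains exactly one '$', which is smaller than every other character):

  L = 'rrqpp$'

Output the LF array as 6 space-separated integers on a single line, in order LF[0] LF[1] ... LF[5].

Answer: 4 5 3 1 2 0

Derivation:
Char counts: '$':1, 'p':2, 'q':1, 'r':2
C (first-col start): C('$')=0, C('p')=1, C('q')=3, C('r')=4
L[0]='r': occ=0, LF[0]=C('r')+0=4+0=4
L[1]='r': occ=1, LF[1]=C('r')+1=4+1=5
L[2]='q': occ=0, LF[2]=C('q')+0=3+0=3
L[3]='p': occ=0, LF[3]=C('p')+0=1+0=1
L[4]='p': occ=1, LF[4]=C('p')+1=1+1=2
L[5]='$': occ=0, LF[5]=C('$')+0=0+0=0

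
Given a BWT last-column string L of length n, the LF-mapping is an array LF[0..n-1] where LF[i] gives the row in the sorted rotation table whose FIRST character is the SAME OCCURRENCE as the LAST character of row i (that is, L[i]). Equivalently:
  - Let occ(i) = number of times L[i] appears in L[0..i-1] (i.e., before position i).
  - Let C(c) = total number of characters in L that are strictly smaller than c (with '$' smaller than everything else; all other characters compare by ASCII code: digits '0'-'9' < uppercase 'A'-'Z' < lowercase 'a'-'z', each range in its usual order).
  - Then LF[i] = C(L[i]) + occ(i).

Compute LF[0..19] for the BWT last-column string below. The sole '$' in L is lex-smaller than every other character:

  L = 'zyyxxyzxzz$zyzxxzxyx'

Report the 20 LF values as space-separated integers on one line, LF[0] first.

Answer: 13 8 9 1 2 10 14 3 15 16 0 17 11 18 4 5 19 6 12 7

Derivation:
Char counts: '$':1, 'x':7, 'y':5, 'z':7
C (first-col start): C('$')=0, C('x')=1, C('y')=8, C('z')=13
L[0]='z': occ=0, LF[0]=C('z')+0=13+0=13
L[1]='y': occ=0, LF[1]=C('y')+0=8+0=8
L[2]='y': occ=1, LF[2]=C('y')+1=8+1=9
L[3]='x': occ=0, LF[3]=C('x')+0=1+0=1
L[4]='x': occ=1, LF[4]=C('x')+1=1+1=2
L[5]='y': occ=2, LF[5]=C('y')+2=8+2=10
L[6]='z': occ=1, LF[6]=C('z')+1=13+1=14
L[7]='x': occ=2, LF[7]=C('x')+2=1+2=3
L[8]='z': occ=2, LF[8]=C('z')+2=13+2=15
L[9]='z': occ=3, LF[9]=C('z')+3=13+3=16
L[10]='$': occ=0, LF[10]=C('$')+0=0+0=0
L[11]='z': occ=4, LF[11]=C('z')+4=13+4=17
L[12]='y': occ=3, LF[12]=C('y')+3=8+3=11
L[13]='z': occ=5, LF[13]=C('z')+5=13+5=18
L[14]='x': occ=3, LF[14]=C('x')+3=1+3=4
L[15]='x': occ=4, LF[15]=C('x')+4=1+4=5
L[16]='z': occ=6, LF[16]=C('z')+6=13+6=19
L[17]='x': occ=5, LF[17]=C('x')+5=1+5=6
L[18]='y': occ=4, LF[18]=C('y')+4=8+4=12
L[19]='x': occ=6, LF[19]=C('x')+6=1+6=7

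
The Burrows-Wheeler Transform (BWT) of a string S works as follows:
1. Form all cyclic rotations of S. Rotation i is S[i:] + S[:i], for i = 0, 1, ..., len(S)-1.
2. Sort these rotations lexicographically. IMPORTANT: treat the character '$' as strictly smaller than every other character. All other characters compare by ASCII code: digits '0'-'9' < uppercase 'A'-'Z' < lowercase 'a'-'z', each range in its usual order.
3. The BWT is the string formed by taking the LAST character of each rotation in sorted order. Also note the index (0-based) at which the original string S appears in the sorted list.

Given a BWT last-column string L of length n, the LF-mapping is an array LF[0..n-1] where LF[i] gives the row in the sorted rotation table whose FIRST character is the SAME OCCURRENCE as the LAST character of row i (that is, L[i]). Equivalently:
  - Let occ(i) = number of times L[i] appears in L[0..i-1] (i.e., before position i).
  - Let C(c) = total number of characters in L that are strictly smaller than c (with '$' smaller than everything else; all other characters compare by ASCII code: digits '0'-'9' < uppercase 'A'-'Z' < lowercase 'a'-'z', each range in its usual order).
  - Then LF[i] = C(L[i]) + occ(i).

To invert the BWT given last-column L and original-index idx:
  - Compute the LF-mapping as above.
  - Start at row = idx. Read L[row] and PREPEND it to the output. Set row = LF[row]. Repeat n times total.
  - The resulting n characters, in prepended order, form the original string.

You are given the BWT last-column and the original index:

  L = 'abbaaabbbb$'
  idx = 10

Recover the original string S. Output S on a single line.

Answer: bbbbbaaaba$

Derivation:
LF mapping: 1 5 6 2 3 4 7 8 9 10 0
Walk LF starting at row 10, prepending L[row]:
  step 1: row=10, L[10]='$', prepend. Next row=LF[10]=0
  step 2: row=0, L[0]='a', prepend. Next row=LF[0]=1
  step 3: row=1, L[1]='b', prepend. Next row=LF[1]=5
  step 4: row=5, L[5]='a', prepend. Next row=LF[5]=4
  step 5: row=4, L[4]='a', prepend. Next row=LF[4]=3
  step 6: row=3, L[3]='a', prepend. Next row=LF[3]=2
  step 7: row=2, L[2]='b', prepend. Next row=LF[2]=6
  step 8: row=6, L[6]='b', prepend. Next row=LF[6]=7
  step 9: row=7, L[7]='b', prepend. Next row=LF[7]=8
  step 10: row=8, L[8]='b', prepend. Next row=LF[8]=9
  step 11: row=9, L[9]='b', prepend. Next row=LF[9]=10
Reversed output: bbbbbaaaba$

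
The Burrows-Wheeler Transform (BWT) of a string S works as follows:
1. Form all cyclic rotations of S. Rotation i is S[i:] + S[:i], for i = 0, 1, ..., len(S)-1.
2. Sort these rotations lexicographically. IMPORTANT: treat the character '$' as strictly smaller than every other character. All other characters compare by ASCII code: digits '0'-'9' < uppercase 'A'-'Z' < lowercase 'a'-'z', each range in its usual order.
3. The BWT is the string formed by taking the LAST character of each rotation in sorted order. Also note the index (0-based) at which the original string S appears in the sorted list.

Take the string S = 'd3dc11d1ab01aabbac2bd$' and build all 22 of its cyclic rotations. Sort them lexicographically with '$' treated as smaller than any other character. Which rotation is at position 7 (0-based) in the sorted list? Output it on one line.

All 22 rotations (rotation i = S[i:]+S[:i]):
  rot[0] = d3dc11d1ab01aabbac2bd$
  rot[1] = 3dc11d1ab01aabbac2bd$d
  rot[2] = dc11d1ab01aabbac2bd$d3
  rot[3] = c11d1ab01aabbac2bd$d3d
  rot[4] = 11d1ab01aabbac2bd$d3dc
  rot[5] = 1d1ab01aabbac2bd$d3dc1
  rot[6] = d1ab01aabbac2bd$d3dc11
  rot[7] = 1ab01aabbac2bd$d3dc11d
  rot[8] = ab01aabbac2bd$d3dc11d1
  rot[9] = b01aabbac2bd$d3dc11d1a
  rot[10] = 01aabbac2bd$d3dc11d1ab
  rot[11] = 1aabbac2bd$d3dc11d1ab0
  rot[12] = aabbac2bd$d3dc11d1ab01
  rot[13] = abbac2bd$d3dc11d1ab01a
  rot[14] = bbac2bd$d3dc11d1ab01aa
  rot[15] = bac2bd$d3dc11d1ab01aab
  rot[16] = ac2bd$d3dc11d1ab01aabb
  rot[17] = c2bd$d3dc11d1ab01aabba
  rot[18] = 2bd$d3dc11d1ab01aabbac
  rot[19] = bd$d3dc11d1ab01aabbac2
  rot[20] = d$d3dc11d1ab01aabbac2b
  rot[21] = $d3dc11d1ab01aabbac2bd
Sorted (with $ < everything):
  sorted[0] = $d3dc11d1ab01aabbac2bd
  sorted[1] = 01aabbac2bd$d3dc11d1ab
  sorted[2] = 11d1ab01aabbac2bd$d3dc
  sorted[3] = 1aabbac2bd$d3dc11d1ab0
  sorted[4] = 1ab01aabbac2bd$d3dc11d
  sorted[5] = 1d1ab01aabbac2bd$d3dc1
  sorted[6] = 2bd$d3dc11d1ab01aabbac
  sorted[7] = 3dc11d1ab01aabbac2bd$d
  sorted[8] = aabbac2bd$d3dc11d1ab01
  sorted[9] = ab01aabbac2bd$d3dc11d1
  sorted[10] = abbac2bd$d3dc11d1ab01a
  sorted[11] = ac2bd$d3dc11d1ab01aabb
  sorted[12] = b01aabbac2bd$d3dc11d1a
  sorted[13] = bac2bd$d3dc11d1ab01aab
  sorted[14] = bbac2bd$d3dc11d1ab01aa
  sorted[15] = bd$d3dc11d1ab01aabbac2
  sorted[16] = c11d1ab01aabbac2bd$d3d
  sorted[17] = c2bd$d3dc11d1ab01aabba
  sorted[18] = d$d3dc11d1ab01aabbac2b
  sorted[19] = d1ab01aabbac2bd$d3dc11
  sorted[20] = d3dc11d1ab01aabbac2bd$
  sorted[21] = dc11d1ab01aabbac2bd$d3
sorted[7] = 3dc11d1ab01aabbac2bd$d

Answer: 3dc11d1ab01aabbac2bd$d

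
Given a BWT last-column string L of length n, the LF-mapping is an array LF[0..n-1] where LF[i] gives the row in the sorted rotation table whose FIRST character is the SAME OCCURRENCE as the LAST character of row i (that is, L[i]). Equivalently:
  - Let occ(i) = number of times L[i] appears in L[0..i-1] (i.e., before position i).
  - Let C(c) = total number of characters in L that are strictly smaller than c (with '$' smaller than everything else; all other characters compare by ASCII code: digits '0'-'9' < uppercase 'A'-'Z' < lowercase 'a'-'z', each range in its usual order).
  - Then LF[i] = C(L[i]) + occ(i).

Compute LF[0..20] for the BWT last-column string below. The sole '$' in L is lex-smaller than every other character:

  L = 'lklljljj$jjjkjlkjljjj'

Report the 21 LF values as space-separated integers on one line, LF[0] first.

Answer: 15 12 16 17 1 18 2 3 0 4 5 6 13 7 19 14 8 20 9 10 11

Derivation:
Char counts: '$':1, 'j':11, 'k':3, 'l':6
C (first-col start): C('$')=0, C('j')=1, C('k')=12, C('l')=15
L[0]='l': occ=0, LF[0]=C('l')+0=15+0=15
L[1]='k': occ=0, LF[1]=C('k')+0=12+0=12
L[2]='l': occ=1, LF[2]=C('l')+1=15+1=16
L[3]='l': occ=2, LF[3]=C('l')+2=15+2=17
L[4]='j': occ=0, LF[4]=C('j')+0=1+0=1
L[5]='l': occ=3, LF[5]=C('l')+3=15+3=18
L[6]='j': occ=1, LF[6]=C('j')+1=1+1=2
L[7]='j': occ=2, LF[7]=C('j')+2=1+2=3
L[8]='$': occ=0, LF[8]=C('$')+0=0+0=0
L[9]='j': occ=3, LF[9]=C('j')+3=1+3=4
L[10]='j': occ=4, LF[10]=C('j')+4=1+4=5
L[11]='j': occ=5, LF[11]=C('j')+5=1+5=6
L[12]='k': occ=1, LF[12]=C('k')+1=12+1=13
L[13]='j': occ=6, LF[13]=C('j')+6=1+6=7
L[14]='l': occ=4, LF[14]=C('l')+4=15+4=19
L[15]='k': occ=2, LF[15]=C('k')+2=12+2=14
L[16]='j': occ=7, LF[16]=C('j')+7=1+7=8
L[17]='l': occ=5, LF[17]=C('l')+5=15+5=20
L[18]='j': occ=8, LF[18]=C('j')+8=1+8=9
L[19]='j': occ=9, LF[19]=C('j')+9=1+9=10
L[20]='j': occ=10, LF[20]=C('j')+10=1+10=11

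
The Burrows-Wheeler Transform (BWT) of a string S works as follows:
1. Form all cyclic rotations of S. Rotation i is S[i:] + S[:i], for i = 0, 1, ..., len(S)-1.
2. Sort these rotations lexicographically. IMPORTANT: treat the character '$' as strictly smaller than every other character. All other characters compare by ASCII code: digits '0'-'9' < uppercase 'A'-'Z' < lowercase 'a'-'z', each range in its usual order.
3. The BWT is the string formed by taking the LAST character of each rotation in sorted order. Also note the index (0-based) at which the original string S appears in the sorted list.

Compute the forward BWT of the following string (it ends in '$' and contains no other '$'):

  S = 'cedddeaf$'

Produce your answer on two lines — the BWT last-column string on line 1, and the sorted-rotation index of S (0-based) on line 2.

All 9 rotations (rotation i = S[i:]+S[:i]):
  rot[0] = cedddeaf$
  rot[1] = edddeaf$c
  rot[2] = dddeaf$ce
  rot[3] = ddeaf$ced
  rot[4] = deaf$cedd
  rot[5] = eaf$ceddd
  rot[6] = af$ceddde
  rot[7] = f$cedddea
  rot[8] = $cedddeaf
Sorted (with $ < everything):
  sorted[0] = $cedddeaf  (last char: 'f')
  sorted[1] = af$ceddde  (last char: 'e')
  sorted[2] = cedddeaf$  (last char: '$')
  sorted[3] = dddeaf$ce  (last char: 'e')
  sorted[4] = ddeaf$ced  (last char: 'd')
  sorted[5] = deaf$cedd  (last char: 'd')
  sorted[6] = eaf$ceddd  (last char: 'd')
  sorted[7] = edddeaf$c  (last char: 'c')
  sorted[8] = f$cedddea  (last char: 'a')
Last column: fe$edddca
Original string S is at sorted index 2

Answer: fe$edddca
2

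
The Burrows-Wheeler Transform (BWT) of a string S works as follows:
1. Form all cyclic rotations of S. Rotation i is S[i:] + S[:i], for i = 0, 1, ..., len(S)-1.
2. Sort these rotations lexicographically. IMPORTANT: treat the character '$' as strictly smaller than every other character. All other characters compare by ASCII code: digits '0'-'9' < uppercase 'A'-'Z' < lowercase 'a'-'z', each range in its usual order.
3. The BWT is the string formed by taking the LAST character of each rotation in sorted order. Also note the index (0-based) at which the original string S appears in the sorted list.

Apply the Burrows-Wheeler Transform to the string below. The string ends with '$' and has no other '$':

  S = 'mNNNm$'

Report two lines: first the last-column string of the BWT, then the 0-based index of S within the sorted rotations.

Answer: mmNNN$
5

Derivation:
All 6 rotations (rotation i = S[i:]+S[:i]):
  rot[0] = mNNNm$
  rot[1] = NNNm$m
  rot[2] = NNm$mN
  rot[3] = Nm$mNN
  rot[4] = m$mNNN
  rot[5] = $mNNNm
Sorted (with $ < everything):
  sorted[0] = $mNNNm  (last char: 'm')
  sorted[1] = NNNm$m  (last char: 'm')
  sorted[2] = NNm$mN  (last char: 'N')
  sorted[3] = Nm$mNN  (last char: 'N')
  sorted[4] = m$mNNN  (last char: 'N')
  sorted[5] = mNNNm$  (last char: '$')
Last column: mmNNN$
Original string S is at sorted index 5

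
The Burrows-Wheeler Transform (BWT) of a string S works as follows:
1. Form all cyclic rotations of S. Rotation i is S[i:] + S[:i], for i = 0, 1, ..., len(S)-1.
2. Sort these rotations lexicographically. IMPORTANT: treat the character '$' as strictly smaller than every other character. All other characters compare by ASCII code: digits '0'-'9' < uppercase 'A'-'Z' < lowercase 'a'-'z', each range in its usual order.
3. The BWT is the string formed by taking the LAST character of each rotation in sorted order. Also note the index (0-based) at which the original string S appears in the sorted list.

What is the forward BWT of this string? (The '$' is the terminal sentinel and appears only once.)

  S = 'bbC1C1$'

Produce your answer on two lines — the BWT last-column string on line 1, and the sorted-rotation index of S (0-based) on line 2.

All 7 rotations (rotation i = S[i:]+S[:i]):
  rot[0] = bbC1C1$
  rot[1] = bC1C1$b
  rot[2] = C1C1$bb
  rot[3] = 1C1$bbC
  rot[4] = C1$bbC1
  rot[5] = 1$bbC1C
  rot[6] = $bbC1C1
Sorted (with $ < everything):
  sorted[0] = $bbC1C1  (last char: '1')
  sorted[1] = 1$bbC1C  (last char: 'C')
  sorted[2] = 1C1$bbC  (last char: 'C')
  sorted[3] = C1$bbC1  (last char: '1')
  sorted[4] = C1C1$bb  (last char: 'b')
  sorted[5] = bC1C1$b  (last char: 'b')
  sorted[6] = bbC1C1$  (last char: '$')
Last column: 1CC1bb$
Original string S is at sorted index 6

Answer: 1CC1bb$
6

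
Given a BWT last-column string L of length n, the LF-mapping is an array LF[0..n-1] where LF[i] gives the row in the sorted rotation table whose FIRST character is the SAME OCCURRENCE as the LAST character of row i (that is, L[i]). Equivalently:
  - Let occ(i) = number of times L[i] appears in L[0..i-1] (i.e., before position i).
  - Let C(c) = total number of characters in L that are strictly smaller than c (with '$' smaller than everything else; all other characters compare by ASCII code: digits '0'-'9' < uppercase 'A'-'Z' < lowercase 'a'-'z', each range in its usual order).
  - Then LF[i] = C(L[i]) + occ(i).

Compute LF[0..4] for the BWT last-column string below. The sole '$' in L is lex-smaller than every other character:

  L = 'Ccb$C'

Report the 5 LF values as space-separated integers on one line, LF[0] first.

Answer: 1 4 3 0 2

Derivation:
Char counts: '$':1, 'C':2, 'b':1, 'c':1
C (first-col start): C('$')=0, C('C')=1, C('b')=3, C('c')=4
L[0]='C': occ=0, LF[0]=C('C')+0=1+0=1
L[1]='c': occ=0, LF[1]=C('c')+0=4+0=4
L[2]='b': occ=0, LF[2]=C('b')+0=3+0=3
L[3]='$': occ=0, LF[3]=C('$')+0=0+0=0
L[4]='C': occ=1, LF[4]=C('C')+1=1+1=2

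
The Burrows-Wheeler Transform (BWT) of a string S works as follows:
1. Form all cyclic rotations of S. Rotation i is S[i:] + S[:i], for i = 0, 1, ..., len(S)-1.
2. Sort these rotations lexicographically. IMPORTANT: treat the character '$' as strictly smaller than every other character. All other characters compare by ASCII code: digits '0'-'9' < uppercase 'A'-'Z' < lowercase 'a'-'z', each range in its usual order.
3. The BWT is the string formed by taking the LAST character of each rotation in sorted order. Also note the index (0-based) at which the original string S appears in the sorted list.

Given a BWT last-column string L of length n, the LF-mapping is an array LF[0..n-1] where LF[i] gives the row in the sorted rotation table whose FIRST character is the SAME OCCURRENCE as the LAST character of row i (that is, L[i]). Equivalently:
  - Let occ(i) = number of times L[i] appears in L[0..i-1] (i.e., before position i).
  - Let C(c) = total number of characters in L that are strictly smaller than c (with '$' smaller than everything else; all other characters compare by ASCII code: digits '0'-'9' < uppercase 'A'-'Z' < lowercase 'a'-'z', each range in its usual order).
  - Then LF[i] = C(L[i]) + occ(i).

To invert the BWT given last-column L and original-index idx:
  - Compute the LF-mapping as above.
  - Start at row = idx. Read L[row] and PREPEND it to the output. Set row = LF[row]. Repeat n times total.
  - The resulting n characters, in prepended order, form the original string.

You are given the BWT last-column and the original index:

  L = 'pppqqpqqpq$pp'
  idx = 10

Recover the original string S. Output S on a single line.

LF mapping: 1 2 3 8 9 4 10 11 5 12 0 6 7
Walk LF starting at row 10, prepending L[row]:
  step 1: row=10, L[10]='$', prepend. Next row=LF[10]=0
  step 2: row=0, L[0]='p', prepend. Next row=LF[0]=1
  step 3: row=1, L[1]='p', prepend. Next row=LF[1]=2
  step 4: row=2, L[2]='p', prepend. Next row=LF[2]=3
  step 5: row=3, L[3]='q', prepend. Next row=LF[3]=8
  step 6: row=8, L[8]='p', prepend. Next row=LF[8]=5
  step 7: row=5, L[5]='p', prepend. Next row=LF[5]=4
  step 8: row=4, L[4]='q', prepend. Next row=LF[4]=9
  step 9: row=9, L[9]='q', prepend. Next row=LF[9]=12
  step 10: row=12, L[12]='p', prepend. Next row=LF[12]=7
  step 11: row=7, L[7]='q', prepend. Next row=LF[7]=11
  step 12: row=11, L[11]='p', prepend. Next row=LF[11]=6
  step 13: row=6, L[6]='q', prepend. Next row=LF[6]=10
Reversed output: qpqpqqppqppp$

Answer: qpqpqqppqppp$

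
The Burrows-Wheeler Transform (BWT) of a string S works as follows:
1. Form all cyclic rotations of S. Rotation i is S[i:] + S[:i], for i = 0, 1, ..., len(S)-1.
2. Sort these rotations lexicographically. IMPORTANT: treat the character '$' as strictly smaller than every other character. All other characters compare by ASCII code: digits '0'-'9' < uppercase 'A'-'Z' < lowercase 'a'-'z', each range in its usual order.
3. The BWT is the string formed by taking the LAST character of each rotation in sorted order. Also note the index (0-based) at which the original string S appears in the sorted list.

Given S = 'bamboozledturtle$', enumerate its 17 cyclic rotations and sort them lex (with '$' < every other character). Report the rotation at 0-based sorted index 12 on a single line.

All 17 rotations (rotation i = S[i:]+S[:i]):
  rot[0] = bamboozledturtle$
  rot[1] = amboozledturtle$b
  rot[2] = mboozledturtle$ba
  rot[3] = boozledturtle$bam
  rot[4] = oozledturtle$bamb
  rot[5] = ozledturtle$bambo
  rot[6] = zledturtle$bamboo
  rot[7] = ledturtle$bambooz
  rot[8] = edturtle$bamboozl
  rot[9] = dturtle$bamboozle
  rot[10] = turtle$bamboozled
  rot[11] = urtle$bamboozledt
  rot[12] = rtle$bamboozledtu
  rot[13] = tle$bamboozledtur
  rot[14] = le$bamboozledturt
  rot[15] = e$bamboozledturtl
  rot[16] = $bamboozledturtle
Sorted (with $ < everything):
  sorted[0] = $bamboozledturtle
  sorted[1] = amboozledturtle$b
  sorted[2] = bamboozledturtle$
  sorted[3] = boozledturtle$bam
  sorted[4] = dturtle$bamboozle
  sorted[5] = e$bamboozledturtl
  sorted[6] = edturtle$bamboozl
  sorted[7] = le$bamboozledturt
  sorted[8] = ledturtle$bambooz
  sorted[9] = mboozledturtle$ba
  sorted[10] = oozledturtle$bamb
  sorted[11] = ozledturtle$bambo
  sorted[12] = rtle$bamboozledtu
  sorted[13] = tle$bamboozledtur
  sorted[14] = turtle$bamboozled
  sorted[15] = urtle$bamboozledt
  sorted[16] = zledturtle$bamboo
sorted[12] = rtle$bamboozledtu

Answer: rtle$bamboozledtu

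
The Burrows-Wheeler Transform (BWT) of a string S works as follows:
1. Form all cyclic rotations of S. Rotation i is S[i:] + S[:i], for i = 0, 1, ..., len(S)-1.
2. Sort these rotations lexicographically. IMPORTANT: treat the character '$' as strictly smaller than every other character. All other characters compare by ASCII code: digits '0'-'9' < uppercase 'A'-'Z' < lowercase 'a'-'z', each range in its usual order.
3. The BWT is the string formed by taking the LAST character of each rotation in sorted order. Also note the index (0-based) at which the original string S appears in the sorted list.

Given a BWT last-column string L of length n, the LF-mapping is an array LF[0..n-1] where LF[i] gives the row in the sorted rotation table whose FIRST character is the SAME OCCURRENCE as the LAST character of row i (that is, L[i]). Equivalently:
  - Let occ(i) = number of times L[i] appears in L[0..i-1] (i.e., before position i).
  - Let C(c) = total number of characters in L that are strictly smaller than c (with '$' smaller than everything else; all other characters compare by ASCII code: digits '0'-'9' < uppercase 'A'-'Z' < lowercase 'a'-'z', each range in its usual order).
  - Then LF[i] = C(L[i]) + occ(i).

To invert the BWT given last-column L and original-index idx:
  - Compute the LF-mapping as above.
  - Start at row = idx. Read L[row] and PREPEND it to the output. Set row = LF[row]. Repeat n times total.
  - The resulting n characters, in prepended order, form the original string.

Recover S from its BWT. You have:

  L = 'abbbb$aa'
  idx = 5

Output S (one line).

Answer: bababba$

Derivation:
LF mapping: 1 4 5 6 7 0 2 3
Walk LF starting at row 5, prepending L[row]:
  step 1: row=5, L[5]='$', prepend. Next row=LF[5]=0
  step 2: row=0, L[0]='a', prepend. Next row=LF[0]=1
  step 3: row=1, L[1]='b', prepend. Next row=LF[1]=4
  step 4: row=4, L[4]='b', prepend. Next row=LF[4]=7
  step 5: row=7, L[7]='a', prepend. Next row=LF[7]=3
  step 6: row=3, L[3]='b', prepend. Next row=LF[3]=6
  step 7: row=6, L[6]='a', prepend. Next row=LF[6]=2
  step 8: row=2, L[2]='b', prepend. Next row=LF[2]=5
Reversed output: bababba$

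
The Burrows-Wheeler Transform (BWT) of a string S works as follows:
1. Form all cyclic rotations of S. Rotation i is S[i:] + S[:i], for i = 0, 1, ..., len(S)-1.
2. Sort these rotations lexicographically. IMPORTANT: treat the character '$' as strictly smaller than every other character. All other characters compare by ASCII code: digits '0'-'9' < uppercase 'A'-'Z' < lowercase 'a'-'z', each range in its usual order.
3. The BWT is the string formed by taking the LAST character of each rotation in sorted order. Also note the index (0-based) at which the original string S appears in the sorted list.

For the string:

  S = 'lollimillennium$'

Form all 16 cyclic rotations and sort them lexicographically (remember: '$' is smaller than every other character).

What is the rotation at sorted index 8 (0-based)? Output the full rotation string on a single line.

Answer: llimillennium$lo

Derivation:
All 16 rotations (rotation i = S[i:]+S[:i]):
  rot[0] = lollimillennium$
  rot[1] = ollimillennium$l
  rot[2] = llimillennium$lo
  rot[3] = limillennium$lol
  rot[4] = imillennium$loll
  rot[5] = millennium$lolli
  rot[6] = illennium$lollim
  rot[7] = llennium$lollimi
  rot[8] = lennium$lollimil
  rot[9] = ennium$lollimill
  rot[10] = nnium$lollimille
  rot[11] = nium$lollimillen
  rot[12] = ium$lollimillenn
  rot[13] = um$lollimillenni
  rot[14] = m$lollimillenniu
  rot[15] = $lollimillennium
Sorted (with $ < everything):
  sorted[0] = $lollimillennium
  sorted[1] = ennium$lollimill
  sorted[2] = illennium$lollim
  sorted[3] = imillennium$loll
  sorted[4] = ium$lollimillenn
  sorted[5] = lennium$lollimil
  sorted[6] = limillennium$lol
  sorted[7] = llennium$lollimi
  sorted[8] = llimillennium$lo
  sorted[9] = lollimillennium$
  sorted[10] = m$lollimillenniu
  sorted[11] = millennium$lolli
  sorted[12] = nium$lollimillen
  sorted[13] = nnium$lollimille
  sorted[14] = ollimillennium$l
  sorted[15] = um$lollimillenni
sorted[8] = llimillennium$lo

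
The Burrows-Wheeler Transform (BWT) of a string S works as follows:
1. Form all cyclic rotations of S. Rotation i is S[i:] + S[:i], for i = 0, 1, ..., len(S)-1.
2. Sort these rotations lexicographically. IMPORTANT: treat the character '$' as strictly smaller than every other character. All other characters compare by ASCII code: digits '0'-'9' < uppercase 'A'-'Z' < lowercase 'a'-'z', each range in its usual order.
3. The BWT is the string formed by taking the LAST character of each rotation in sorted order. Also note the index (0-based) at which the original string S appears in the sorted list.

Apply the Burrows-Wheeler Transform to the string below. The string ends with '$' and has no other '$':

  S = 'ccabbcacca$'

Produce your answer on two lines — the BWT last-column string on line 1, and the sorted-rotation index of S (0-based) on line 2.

All 11 rotations (rotation i = S[i:]+S[:i]):
  rot[0] = ccabbcacca$
  rot[1] = cabbcacca$c
  rot[2] = abbcacca$cc
  rot[3] = bbcacca$cca
  rot[4] = bcacca$ccab
  rot[5] = cacca$ccabb
  rot[6] = acca$ccabbc
  rot[7] = cca$ccabbca
  rot[8] = ca$ccabbcac
  rot[9] = a$ccabbcacc
  rot[10] = $ccabbcacca
Sorted (with $ < everything):
  sorted[0] = $ccabbcacca  (last char: 'a')
  sorted[1] = a$ccabbcacc  (last char: 'c')
  sorted[2] = abbcacca$cc  (last char: 'c')
  sorted[3] = acca$ccabbc  (last char: 'c')
  sorted[4] = bbcacca$cca  (last char: 'a')
  sorted[5] = bcacca$ccab  (last char: 'b')
  sorted[6] = ca$ccabbcac  (last char: 'c')
  sorted[7] = cabbcacca$c  (last char: 'c')
  sorted[8] = cacca$ccabb  (last char: 'b')
  sorted[9] = cca$ccabbca  (last char: 'a')
  sorted[10] = ccabbcacca$  (last char: '$')
Last column: acccabccba$
Original string S is at sorted index 10

Answer: acccabccba$
10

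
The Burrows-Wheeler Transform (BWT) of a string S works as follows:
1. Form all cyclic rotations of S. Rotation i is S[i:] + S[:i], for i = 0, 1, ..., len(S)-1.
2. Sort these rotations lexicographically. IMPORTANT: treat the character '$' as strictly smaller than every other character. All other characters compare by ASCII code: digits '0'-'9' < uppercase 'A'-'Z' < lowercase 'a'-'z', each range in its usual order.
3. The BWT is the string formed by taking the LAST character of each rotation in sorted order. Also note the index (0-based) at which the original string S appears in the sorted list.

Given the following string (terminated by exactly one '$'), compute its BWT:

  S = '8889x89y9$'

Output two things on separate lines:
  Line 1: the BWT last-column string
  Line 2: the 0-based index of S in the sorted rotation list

Answer: 9$88xy8899
1

Derivation:
All 10 rotations (rotation i = S[i:]+S[:i]):
  rot[0] = 8889x89y9$
  rot[1] = 889x89y9$8
  rot[2] = 89x89y9$88
  rot[3] = 9x89y9$888
  rot[4] = x89y9$8889
  rot[5] = 89y9$8889x
  rot[6] = 9y9$8889x8
  rot[7] = y9$8889x89
  rot[8] = 9$8889x89y
  rot[9] = $8889x89y9
Sorted (with $ < everything):
  sorted[0] = $8889x89y9  (last char: '9')
  sorted[1] = 8889x89y9$  (last char: '$')
  sorted[2] = 889x89y9$8  (last char: '8')
  sorted[3] = 89x89y9$88  (last char: '8')
  sorted[4] = 89y9$8889x  (last char: 'x')
  sorted[5] = 9$8889x89y  (last char: 'y')
  sorted[6] = 9x89y9$888  (last char: '8')
  sorted[7] = 9y9$8889x8  (last char: '8')
  sorted[8] = x89y9$8889  (last char: '9')
  sorted[9] = y9$8889x89  (last char: '9')
Last column: 9$88xy8899
Original string S is at sorted index 1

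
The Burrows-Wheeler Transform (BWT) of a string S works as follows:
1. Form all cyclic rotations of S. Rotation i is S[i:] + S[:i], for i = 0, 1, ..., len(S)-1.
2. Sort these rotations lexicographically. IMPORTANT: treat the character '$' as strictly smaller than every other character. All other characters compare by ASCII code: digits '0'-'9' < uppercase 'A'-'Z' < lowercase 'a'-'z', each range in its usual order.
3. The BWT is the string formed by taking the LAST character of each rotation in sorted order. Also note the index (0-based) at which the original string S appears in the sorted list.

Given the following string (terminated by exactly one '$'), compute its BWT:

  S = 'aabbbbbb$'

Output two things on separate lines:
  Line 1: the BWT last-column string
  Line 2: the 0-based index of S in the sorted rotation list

All 9 rotations (rotation i = S[i:]+S[:i]):
  rot[0] = aabbbbbb$
  rot[1] = abbbbbb$a
  rot[2] = bbbbbb$aa
  rot[3] = bbbbb$aab
  rot[4] = bbbb$aabb
  rot[5] = bbb$aabbb
  rot[6] = bb$aabbbb
  rot[7] = b$aabbbbb
  rot[8] = $aabbbbbb
Sorted (with $ < everything):
  sorted[0] = $aabbbbbb  (last char: 'b')
  sorted[1] = aabbbbbb$  (last char: '$')
  sorted[2] = abbbbbb$a  (last char: 'a')
  sorted[3] = b$aabbbbb  (last char: 'b')
  sorted[4] = bb$aabbbb  (last char: 'b')
  sorted[5] = bbb$aabbb  (last char: 'b')
  sorted[6] = bbbb$aabb  (last char: 'b')
  sorted[7] = bbbbb$aab  (last char: 'b')
  sorted[8] = bbbbbb$aa  (last char: 'a')
Last column: b$abbbbba
Original string S is at sorted index 1

Answer: b$abbbbba
1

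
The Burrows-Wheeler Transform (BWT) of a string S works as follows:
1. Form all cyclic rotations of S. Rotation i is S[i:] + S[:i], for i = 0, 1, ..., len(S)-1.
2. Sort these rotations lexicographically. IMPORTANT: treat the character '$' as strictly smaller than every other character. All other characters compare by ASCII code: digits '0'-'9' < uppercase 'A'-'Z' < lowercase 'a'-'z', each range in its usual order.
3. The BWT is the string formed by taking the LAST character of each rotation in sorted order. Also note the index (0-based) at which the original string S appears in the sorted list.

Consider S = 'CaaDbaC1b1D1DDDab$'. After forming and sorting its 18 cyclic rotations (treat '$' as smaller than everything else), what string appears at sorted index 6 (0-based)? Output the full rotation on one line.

All 18 rotations (rotation i = S[i:]+S[:i]):
  rot[0] = CaaDbaC1b1D1DDDab$
  rot[1] = aaDbaC1b1D1DDDab$C
  rot[2] = aDbaC1b1D1DDDab$Ca
  rot[3] = DbaC1b1D1DDDab$Caa
  rot[4] = baC1b1D1DDDab$CaaD
  rot[5] = aC1b1D1DDDab$CaaDb
  rot[6] = C1b1D1DDDab$CaaDba
  rot[7] = 1b1D1DDDab$CaaDbaC
  rot[8] = b1D1DDDab$CaaDbaC1
  rot[9] = 1D1DDDab$CaaDbaC1b
  rot[10] = D1DDDab$CaaDbaC1b1
  rot[11] = 1DDDab$CaaDbaC1b1D
  rot[12] = DDDab$CaaDbaC1b1D1
  rot[13] = DDab$CaaDbaC1b1D1D
  rot[14] = Dab$CaaDbaC1b1D1DD
  rot[15] = ab$CaaDbaC1b1D1DDD
  rot[16] = b$CaaDbaC1b1D1DDDa
  rot[17] = $CaaDbaC1b1D1DDDab
Sorted (with $ < everything):
  sorted[0] = $CaaDbaC1b1D1DDDab
  sorted[1] = 1D1DDDab$CaaDbaC1b
  sorted[2] = 1DDDab$CaaDbaC1b1D
  sorted[3] = 1b1D1DDDab$CaaDbaC
  sorted[4] = C1b1D1DDDab$CaaDba
  sorted[5] = CaaDbaC1b1D1DDDab$
  sorted[6] = D1DDDab$CaaDbaC1b1
  sorted[7] = DDDab$CaaDbaC1b1D1
  sorted[8] = DDab$CaaDbaC1b1D1D
  sorted[9] = Dab$CaaDbaC1b1D1DD
  sorted[10] = DbaC1b1D1DDDab$Caa
  sorted[11] = aC1b1D1DDDab$CaaDb
  sorted[12] = aDbaC1b1D1DDDab$Ca
  sorted[13] = aaDbaC1b1D1DDDab$C
  sorted[14] = ab$CaaDbaC1b1D1DDD
  sorted[15] = b$CaaDbaC1b1D1DDDa
  sorted[16] = b1D1DDDab$CaaDbaC1
  sorted[17] = baC1b1D1DDDab$CaaD
sorted[6] = D1DDDab$CaaDbaC1b1

Answer: D1DDDab$CaaDbaC1b1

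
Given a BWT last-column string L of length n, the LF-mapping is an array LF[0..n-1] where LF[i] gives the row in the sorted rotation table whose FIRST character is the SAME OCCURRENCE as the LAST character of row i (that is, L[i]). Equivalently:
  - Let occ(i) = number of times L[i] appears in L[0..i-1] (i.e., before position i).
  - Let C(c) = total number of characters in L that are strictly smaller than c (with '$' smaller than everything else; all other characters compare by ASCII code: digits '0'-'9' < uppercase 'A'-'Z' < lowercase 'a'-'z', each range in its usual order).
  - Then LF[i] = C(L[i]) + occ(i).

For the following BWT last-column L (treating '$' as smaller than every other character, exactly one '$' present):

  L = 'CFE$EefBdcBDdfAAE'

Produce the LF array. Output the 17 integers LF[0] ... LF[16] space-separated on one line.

Answer: 5 10 7 0 8 14 15 3 12 11 4 6 13 16 1 2 9

Derivation:
Char counts: '$':1, 'A':2, 'B':2, 'C':1, 'D':1, 'E':3, 'F':1, 'c':1, 'd':2, 'e':1, 'f':2
C (first-col start): C('$')=0, C('A')=1, C('B')=3, C('C')=5, C('D')=6, C('E')=7, C('F')=10, C('c')=11, C('d')=12, C('e')=14, C('f')=15
L[0]='C': occ=0, LF[0]=C('C')+0=5+0=5
L[1]='F': occ=0, LF[1]=C('F')+0=10+0=10
L[2]='E': occ=0, LF[2]=C('E')+0=7+0=7
L[3]='$': occ=0, LF[3]=C('$')+0=0+0=0
L[4]='E': occ=1, LF[4]=C('E')+1=7+1=8
L[5]='e': occ=0, LF[5]=C('e')+0=14+0=14
L[6]='f': occ=0, LF[6]=C('f')+0=15+0=15
L[7]='B': occ=0, LF[7]=C('B')+0=3+0=3
L[8]='d': occ=0, LF[8]=C('d')+0=12+0=12
L[9]='c': occ=0, LF[9]=C('c')+0=11+0=11
L[10]='B': occ=1, LF[10]=C('B')+1=3+1=4
L[11]='D': occ=0, LF[11]=C('D')+0=6+0=6
L[12]='d': occ=1, LF[12]=C('d')+1=12+1=13
L[13]='f': occ=1, LF[13]=C('f')+1=15+1=16
L[14]='A': occ=0, LF[14]=C('A')+0=1+0=1
L[15]='A': occ=1, LF[15]=C('A')+1=1+1=2
L[16]='E': occ=2, LF[16]=C('E')+2=7+2=9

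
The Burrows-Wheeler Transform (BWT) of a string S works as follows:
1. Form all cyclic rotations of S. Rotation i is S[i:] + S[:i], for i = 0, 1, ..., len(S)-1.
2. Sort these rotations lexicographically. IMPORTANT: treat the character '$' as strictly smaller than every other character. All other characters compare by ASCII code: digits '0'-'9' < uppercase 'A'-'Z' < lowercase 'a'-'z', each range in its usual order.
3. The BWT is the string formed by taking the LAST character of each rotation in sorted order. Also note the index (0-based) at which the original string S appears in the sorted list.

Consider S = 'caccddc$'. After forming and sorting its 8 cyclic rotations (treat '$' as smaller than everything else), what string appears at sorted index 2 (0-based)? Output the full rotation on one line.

Answer: c$caccdd

Derivation:
All 8 rotations (rotation i = S[i:]+S[:i]):
  rot[0] = caccddc$
  rot[1] = accddc$c
  rot[2] = ccddc$ca
  rot[3] = cddc$cac
  rot[4] = ddc$cacc
  rot[5] = dc$caccd
  rot[6] = c$caccdd
  rot[7] = $caccddc
Sorted (with $ < everything):
  sorted[0] = $caccddc
  sorted[1] = accddc$c
  sorted[2] = c$caccdd
  sorted[3] = caccddc$
  sorted[4] = ccddc$ca
  sorted[5] = cddc$cac
  sorted[6] = dc$caccd
  sorted[7] = ddc$cacc
sorted[2] = c$caccdd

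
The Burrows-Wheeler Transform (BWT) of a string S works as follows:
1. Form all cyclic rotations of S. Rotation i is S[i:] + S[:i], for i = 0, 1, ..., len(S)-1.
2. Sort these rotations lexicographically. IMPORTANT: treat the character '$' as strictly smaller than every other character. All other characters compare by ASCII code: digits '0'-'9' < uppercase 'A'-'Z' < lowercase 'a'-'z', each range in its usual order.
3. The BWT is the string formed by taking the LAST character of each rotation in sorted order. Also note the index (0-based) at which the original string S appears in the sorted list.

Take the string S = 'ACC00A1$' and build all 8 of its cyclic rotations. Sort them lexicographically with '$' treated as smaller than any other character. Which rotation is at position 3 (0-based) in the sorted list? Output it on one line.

All 8 rotations (rotation i = S[i:]+S[:i]):
  rot[0] = ACC00A1$
  rot[1] = CC00A1$A
  rot[2] = C00A1$AC
  rot[3] = 00A1$ACC
  rot[4] = 0A1$ACC0
  rot[5] = A1$ACC00
  rot[6] = 1$ACC00A
  rot[7] = $ACC00A1
Sorted (with $ < everything):
  sorted[0] = $ACC00A1
  sorted[1] = 00A1$ACC
  sorted[2] = 0A1$ACC0
  sorted[3] = 1$ACC00A
  sorted[4] = A1$ACC00
  sorted[5] = ACC00A1$
  sorted[6] = C00A1$AC
  sorted[7] = CC00A1$A
sorted[3] = 1$ACC00A

Answer: 1$ACC00A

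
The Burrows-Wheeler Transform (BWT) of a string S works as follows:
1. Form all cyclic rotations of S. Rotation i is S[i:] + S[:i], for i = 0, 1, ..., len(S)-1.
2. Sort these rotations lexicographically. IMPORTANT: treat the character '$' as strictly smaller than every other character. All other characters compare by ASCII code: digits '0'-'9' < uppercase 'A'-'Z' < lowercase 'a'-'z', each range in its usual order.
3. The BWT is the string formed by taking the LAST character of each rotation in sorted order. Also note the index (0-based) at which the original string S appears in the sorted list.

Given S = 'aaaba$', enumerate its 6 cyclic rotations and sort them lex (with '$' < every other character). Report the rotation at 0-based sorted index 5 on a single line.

All 6 rotations (rotation i = S[i:]+S[:i]):
  rot[0] = aaaba$
  rot[1] = aaba$a
  rot[2] = aba$aa
  rot[3] = ba$aaa
  rot[4] = a$aaab
  rot[5] = $aaaba
Sorted (with $ < everything):
  sorted[0] = $aaaba
  sorted[1] = a$aaab
  sorted[2] = aaaba$
  sorted[3] = aaba$a
  sorted[4] = aba$aa
  sorted[5] = ba$aaa
sorted[5] = ba$aaa

Answer: ba$aaa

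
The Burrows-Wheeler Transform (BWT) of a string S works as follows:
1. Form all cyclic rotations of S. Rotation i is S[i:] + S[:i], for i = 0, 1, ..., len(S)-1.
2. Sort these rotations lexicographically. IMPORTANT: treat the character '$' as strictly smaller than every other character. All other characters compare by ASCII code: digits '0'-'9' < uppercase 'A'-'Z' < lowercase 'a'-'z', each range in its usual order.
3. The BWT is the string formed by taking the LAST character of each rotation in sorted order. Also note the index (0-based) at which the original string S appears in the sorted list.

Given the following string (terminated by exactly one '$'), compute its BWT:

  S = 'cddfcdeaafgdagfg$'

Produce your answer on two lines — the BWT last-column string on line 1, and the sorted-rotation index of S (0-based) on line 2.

All 17 rotations (rotation i = S[i:]+S[:i]):
  rot[0] = cddfcdeaafgdagfg$
  rot[1] = ddfcdeaafgdagfg$c
  rot[2] = dfcdeaafgdagfg$cd
  rot[3] = fcdeaafgdagfg$cdd
  rot[4] = cdeaafgdagfg$cddf
  rot[5] = deaafgdagfg$cddfc
  rot[6] = eaafgdagfg$cddfcd
  rot[7] = aafgdagfg$cddfcde
  rot[8] = afgdagfg$cddfcdea
  rot[9] = fgdagfg$cddfcdeaa
  rot[10] = gdagfg$cddfcdeaaf
  rot[11] = dagfg$cddfcdeaafg
  rot[12] = agfg$cddfcdeaafgd
  rot[13] = gfg$cddfcdeaafgda
  rot[14] = fg$cddfcdeaafgdag
  rot[15] = g$cddfcdeaafgdagf
  rot[16] = $cddfcdeaafgdagfg
Sorted (with $ < everything):
  sorted[0] = $cddfcdeaafgdagfg  (last char: 'g')
  sorted[1] = aafgdagfg$cddfcde  (last char: 'e')
  sorted[2] = afgdagfg$cddfcdea  (last char: 'a')
  sorted[3] = agfg$cddfcdeaafgd  (last char: 'd')
  sorted[4] = cddfcdeaafgdagfg$  (last char: '$')
  sorted[5] = cdeaafgdagfg$cddf  (last char: 'f')
  sorted[6] = dagfg$cddfcdeaafg  (last char: 'g')
  sorted[7] = ddfcdeaafgdagfg$c  (last char: 'c')
  sorted[8] = deaafgdagfg$cddfc  (last char: 'c')
  sorted[9] = dfcdeaafgdagfg$cd  (last char: 'd')
  sorted[10] = eaafgdagfg$cddfcd  (last char: 'd')
  sorted[11] = fcdeaafgdagfg$cdd  (last char: 'd')
  sorted[12] = fg$cddfcdeaafgdag  (last char: 'g')
  sorted[13] = fgdagfg$cddfcdeaa  (last char: 'a')
  sorted[14] = g$cddfcdeaafgdagf  (last char: 'f')
  sorted[15] = gdagfg$cddfcdeaaf  (last char: 'f')
  sorted[16] = gfg$cddfcdeaafgda  (last char: 'a')
Last column: gead$fgccdddgaffa
Original string S is at sorted index 4

Answer: gead$fgccdddgaffa
4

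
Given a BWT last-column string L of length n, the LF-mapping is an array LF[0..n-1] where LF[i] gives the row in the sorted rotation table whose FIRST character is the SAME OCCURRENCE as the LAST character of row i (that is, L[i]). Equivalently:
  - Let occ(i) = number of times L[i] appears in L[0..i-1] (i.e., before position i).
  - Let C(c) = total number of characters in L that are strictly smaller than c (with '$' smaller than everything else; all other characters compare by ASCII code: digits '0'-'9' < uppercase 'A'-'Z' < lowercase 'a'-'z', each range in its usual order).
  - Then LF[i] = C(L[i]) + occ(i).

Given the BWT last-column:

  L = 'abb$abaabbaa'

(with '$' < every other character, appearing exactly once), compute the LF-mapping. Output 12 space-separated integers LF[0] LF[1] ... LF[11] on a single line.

Char counts: '$':1, 'a':6, 'b':5
C (first-col start): C('$')=0, C('a')=1, C('b')=7
L[0]='a': occ=0, LF[0]=C('a')+0=1+0=1
L[1]='b': occ=0, LF[1]=C('b')+0=7+0=7
L[2]='b': occ=1, LF[2]=C('b')+1=7+1=8
L[3]='$': occ=0, LF[3]=C('$')+0=0+0=0
L[4]='a': occ=1, LF[4]=C('a')+1=1+1=2
L[5]='b': occ=2, LF[5]=C('b')+2=7+2=9
L[6]='a': occ=2, LF[6]=C('a')+2=1+2=3
L[7]='a': occ=3, LF[7]=C('a')+3=1+3=4
L[8]='b': occ=3, LF[8]=C('b')+3=7+3=10
L[9]='b': occ=4, LF[9]=C('b')+4=7+4=11
L[10]='a': occ=4, LF[10]=C('a')+4=1+4=5
L[11]='a': occ=5, LF[11]=C('a')+5=1+5=6

Answer: 1 7 8 0 2 9 3 4 10 11 5 6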